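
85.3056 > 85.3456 False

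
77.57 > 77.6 False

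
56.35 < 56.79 True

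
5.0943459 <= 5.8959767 True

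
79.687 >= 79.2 True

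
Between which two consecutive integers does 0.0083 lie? 0 and 1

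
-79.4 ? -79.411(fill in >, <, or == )>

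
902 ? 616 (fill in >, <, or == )>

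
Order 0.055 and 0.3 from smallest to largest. 0.055, 0.3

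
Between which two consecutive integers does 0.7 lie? 0 and 1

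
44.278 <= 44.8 True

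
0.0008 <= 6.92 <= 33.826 True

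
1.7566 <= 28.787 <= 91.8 True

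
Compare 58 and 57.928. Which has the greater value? 58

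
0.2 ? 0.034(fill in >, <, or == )>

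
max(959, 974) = 974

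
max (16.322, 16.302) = 16.322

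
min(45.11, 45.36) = 45.11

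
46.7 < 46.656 False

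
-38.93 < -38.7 True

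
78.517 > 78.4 True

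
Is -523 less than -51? Yes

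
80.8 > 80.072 True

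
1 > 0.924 True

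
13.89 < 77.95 True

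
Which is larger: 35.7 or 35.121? 35.7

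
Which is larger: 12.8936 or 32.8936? 32.8936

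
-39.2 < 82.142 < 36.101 False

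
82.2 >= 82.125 True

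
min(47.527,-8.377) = -8.377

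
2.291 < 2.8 True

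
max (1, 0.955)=1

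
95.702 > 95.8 False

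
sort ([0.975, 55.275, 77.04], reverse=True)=[77.04, 55.275, 0.975]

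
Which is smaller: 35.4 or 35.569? 35.4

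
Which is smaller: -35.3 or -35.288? -35.3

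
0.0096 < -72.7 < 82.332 False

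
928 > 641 True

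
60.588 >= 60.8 False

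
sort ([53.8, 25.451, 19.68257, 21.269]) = [19.68257, 21.269, 25.451, 53.8]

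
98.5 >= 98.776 False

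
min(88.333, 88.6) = 88.333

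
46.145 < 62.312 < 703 True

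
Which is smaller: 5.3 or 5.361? 5.3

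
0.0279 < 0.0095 False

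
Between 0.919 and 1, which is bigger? 1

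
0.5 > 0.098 True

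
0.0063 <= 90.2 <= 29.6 False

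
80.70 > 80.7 False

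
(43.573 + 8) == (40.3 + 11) False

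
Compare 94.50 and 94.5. They are equal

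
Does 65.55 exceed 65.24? Yes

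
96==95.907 False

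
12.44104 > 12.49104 False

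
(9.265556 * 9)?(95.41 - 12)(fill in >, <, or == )<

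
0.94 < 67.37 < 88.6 True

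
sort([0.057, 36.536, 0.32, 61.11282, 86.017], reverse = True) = [86.017, 61.11282, 36.536, 0.32, 0.057]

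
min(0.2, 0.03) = 0.03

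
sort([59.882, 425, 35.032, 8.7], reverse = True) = [425, 59.882, 35.032, 8.7]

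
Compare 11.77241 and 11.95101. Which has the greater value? 11.95101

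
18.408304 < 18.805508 True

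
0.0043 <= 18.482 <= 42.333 True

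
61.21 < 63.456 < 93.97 True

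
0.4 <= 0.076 False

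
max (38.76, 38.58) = 38.76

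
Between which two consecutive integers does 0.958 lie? 0 and 1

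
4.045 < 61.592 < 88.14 True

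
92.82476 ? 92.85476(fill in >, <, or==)<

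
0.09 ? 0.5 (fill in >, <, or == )<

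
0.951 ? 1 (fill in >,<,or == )<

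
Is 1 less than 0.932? No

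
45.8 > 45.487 True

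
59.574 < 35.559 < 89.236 False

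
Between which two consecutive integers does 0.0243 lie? 0 and 1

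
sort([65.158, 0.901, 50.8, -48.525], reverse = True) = [65.158, 50.8, 0.901, -48.525]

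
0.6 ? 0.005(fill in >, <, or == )>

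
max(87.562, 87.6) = 87.6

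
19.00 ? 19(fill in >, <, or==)==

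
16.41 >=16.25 True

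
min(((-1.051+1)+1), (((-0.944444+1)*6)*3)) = 0.949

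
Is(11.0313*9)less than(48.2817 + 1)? No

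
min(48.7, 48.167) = 48.167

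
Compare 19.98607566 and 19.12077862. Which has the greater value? 19.98607566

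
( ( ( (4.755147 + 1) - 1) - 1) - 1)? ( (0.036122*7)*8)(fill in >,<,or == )>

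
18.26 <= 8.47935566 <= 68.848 False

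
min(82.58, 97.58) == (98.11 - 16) False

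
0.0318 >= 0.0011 True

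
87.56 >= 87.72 False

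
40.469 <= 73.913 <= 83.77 True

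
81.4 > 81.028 True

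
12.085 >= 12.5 False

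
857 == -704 False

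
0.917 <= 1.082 True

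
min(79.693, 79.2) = 79.2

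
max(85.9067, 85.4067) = 85.9067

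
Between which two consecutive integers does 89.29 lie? 89 and 90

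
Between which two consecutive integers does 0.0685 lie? 0 and 1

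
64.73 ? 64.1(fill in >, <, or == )>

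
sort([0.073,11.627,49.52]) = [0.073,11.627,49.52]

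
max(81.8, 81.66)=81.8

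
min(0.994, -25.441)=-25.441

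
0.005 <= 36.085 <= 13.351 False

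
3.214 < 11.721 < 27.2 True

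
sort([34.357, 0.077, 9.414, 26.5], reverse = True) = [34.357, 26.5, 9.414, 0.077]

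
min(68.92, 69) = 68.92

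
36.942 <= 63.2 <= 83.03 True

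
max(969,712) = 969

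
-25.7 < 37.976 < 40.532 True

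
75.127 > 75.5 False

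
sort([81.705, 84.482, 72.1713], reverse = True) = [84.482, 81.705, 72.1713]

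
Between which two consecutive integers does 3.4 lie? 3 and 4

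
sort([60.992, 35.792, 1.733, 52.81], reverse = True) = [60.992, 52.81, 35.792, 1.733]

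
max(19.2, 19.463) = 19.463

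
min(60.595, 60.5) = 60.5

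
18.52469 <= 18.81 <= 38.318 True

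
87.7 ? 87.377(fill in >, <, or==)>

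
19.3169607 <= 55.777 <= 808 True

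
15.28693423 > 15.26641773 True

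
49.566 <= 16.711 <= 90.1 False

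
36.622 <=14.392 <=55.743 False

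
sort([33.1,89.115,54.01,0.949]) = [0.949,33.1,54.01,89.115]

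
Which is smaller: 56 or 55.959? 55.959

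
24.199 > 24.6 False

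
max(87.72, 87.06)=87.72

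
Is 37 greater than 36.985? Yes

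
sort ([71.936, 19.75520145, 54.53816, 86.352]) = [19.75520145, 54.53816, 71.936, 86.352]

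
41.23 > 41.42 False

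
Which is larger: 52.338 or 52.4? 52.4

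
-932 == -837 False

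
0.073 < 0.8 True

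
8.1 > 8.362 False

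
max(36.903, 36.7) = 36.903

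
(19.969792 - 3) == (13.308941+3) False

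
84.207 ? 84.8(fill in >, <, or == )<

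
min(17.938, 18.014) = 17.938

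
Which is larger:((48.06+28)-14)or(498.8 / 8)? (498.8 / 8)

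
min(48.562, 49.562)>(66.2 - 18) True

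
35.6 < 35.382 False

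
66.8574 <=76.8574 True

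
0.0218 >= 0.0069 True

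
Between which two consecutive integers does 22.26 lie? 22 and 23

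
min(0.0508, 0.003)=0.003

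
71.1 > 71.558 False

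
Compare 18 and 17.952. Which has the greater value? 18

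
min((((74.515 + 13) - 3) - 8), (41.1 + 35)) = 76.1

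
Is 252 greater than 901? No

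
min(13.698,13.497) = 13.497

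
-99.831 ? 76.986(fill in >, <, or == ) <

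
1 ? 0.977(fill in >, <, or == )>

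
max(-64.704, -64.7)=-64.7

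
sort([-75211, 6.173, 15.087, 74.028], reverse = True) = [74.028, 15.087, 6.173, -75211]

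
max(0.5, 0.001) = 0.5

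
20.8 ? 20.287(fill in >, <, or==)>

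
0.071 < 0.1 True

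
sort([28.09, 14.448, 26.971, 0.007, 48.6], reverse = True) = [48.6, 28.09, 26.971, 14.448, 0.007]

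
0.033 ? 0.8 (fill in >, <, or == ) <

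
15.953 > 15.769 True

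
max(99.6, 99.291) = 99.6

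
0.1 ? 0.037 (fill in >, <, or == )>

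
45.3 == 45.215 False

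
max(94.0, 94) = 94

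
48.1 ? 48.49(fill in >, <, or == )<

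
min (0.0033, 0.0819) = 0.0033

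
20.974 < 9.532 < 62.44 False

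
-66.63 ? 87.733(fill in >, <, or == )<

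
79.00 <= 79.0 True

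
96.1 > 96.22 False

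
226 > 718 False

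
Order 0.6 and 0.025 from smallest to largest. 0.025, 0.6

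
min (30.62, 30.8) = 30.62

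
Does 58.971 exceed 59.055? No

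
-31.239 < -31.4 False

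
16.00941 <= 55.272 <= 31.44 False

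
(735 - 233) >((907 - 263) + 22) False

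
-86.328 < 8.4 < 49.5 True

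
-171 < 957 True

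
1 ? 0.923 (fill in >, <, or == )>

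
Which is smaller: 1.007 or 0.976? 0.976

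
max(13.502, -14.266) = 13.502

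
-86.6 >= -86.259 False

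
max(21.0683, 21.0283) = 21.0683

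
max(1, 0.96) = 1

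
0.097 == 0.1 False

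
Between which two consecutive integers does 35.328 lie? 35 and 36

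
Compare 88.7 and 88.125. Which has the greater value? 88.7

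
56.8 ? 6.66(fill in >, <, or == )>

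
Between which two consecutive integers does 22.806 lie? 22 and 23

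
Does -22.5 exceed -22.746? Yes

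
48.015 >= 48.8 False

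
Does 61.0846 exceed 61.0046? Yes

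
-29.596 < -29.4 True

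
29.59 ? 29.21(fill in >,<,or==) >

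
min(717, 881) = 717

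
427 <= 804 True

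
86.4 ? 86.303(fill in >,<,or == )>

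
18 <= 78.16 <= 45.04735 False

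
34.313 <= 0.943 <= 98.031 False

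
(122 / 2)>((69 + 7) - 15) False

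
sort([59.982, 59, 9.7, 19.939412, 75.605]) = [9.7, 19.939412, 59, 59.982, 75.605]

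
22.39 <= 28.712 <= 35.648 True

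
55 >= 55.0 True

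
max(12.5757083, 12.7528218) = 12.7528218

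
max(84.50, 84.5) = 84.5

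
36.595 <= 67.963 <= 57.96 False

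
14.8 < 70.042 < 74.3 True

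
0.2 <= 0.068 False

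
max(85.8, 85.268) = 85.8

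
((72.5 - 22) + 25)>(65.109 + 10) True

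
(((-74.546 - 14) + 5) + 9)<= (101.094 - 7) True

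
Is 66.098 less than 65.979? No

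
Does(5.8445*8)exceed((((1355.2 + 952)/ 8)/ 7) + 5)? Yes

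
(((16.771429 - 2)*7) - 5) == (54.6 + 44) False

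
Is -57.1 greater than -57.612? Yes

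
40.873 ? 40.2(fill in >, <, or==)>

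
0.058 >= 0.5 False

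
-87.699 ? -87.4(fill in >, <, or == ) <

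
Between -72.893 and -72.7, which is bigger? -72.7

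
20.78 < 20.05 False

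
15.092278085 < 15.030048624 False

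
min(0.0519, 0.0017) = 0.0017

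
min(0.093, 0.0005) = 0.0005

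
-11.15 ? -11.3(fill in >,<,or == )>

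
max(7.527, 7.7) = 7.7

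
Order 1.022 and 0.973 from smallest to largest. 0.973, 1.022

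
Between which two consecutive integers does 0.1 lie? 0 and 1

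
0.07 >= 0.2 False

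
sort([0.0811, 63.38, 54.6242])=[0.0811, 54.6242, 63.38]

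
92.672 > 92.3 True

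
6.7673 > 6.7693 False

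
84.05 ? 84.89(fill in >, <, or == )<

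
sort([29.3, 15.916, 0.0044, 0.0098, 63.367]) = [0.0044, 0.0098, 15.916, 29.3, 63.367]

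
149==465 False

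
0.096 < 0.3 True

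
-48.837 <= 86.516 True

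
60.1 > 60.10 False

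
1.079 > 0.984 True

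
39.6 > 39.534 True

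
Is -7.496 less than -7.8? No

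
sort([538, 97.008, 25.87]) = [25.87, 97.008, 538]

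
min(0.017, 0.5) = 0.017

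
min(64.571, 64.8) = 64.571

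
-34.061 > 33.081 False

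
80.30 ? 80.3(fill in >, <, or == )==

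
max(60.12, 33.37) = 60.12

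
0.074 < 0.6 True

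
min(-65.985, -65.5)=-65.985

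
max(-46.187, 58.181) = 58.181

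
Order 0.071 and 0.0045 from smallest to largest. 0.0045,0.071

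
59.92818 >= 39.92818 True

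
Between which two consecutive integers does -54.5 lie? -55 and -54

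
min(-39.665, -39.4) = -39.665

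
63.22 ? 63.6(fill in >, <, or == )<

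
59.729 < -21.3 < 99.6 False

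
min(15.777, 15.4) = 15.4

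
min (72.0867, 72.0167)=72.0167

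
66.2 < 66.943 True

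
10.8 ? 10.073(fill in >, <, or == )>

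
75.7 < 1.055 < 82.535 False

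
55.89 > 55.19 True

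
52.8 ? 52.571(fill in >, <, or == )>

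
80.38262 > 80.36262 True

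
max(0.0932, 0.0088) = 0.0932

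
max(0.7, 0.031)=0.7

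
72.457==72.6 False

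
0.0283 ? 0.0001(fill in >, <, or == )>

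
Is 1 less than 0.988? No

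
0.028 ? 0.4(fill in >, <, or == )<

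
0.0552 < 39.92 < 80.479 True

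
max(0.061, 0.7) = 0.7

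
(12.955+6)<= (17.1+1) False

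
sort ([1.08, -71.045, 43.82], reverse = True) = [43.82, 1.08, -71.045]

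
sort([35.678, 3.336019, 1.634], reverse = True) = [35.678, 3.336019, 1.634]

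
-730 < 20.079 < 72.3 True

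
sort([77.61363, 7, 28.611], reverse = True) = [77.61363, 28.611, 7]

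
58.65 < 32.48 False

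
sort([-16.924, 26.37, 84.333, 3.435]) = [-16.924, 3.435, 26.37, 84.333]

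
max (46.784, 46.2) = 46.784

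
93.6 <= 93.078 False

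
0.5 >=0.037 True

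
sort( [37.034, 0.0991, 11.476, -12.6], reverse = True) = [37.034, 11.476, 0.0991, -12.6]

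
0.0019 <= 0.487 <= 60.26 True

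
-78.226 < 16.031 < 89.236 True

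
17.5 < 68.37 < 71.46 True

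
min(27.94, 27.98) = 27.94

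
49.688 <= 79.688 True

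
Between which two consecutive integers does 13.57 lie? 13 and 14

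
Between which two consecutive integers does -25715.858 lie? -25716 and -25715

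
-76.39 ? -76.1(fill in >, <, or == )<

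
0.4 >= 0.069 True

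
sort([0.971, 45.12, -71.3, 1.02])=[-71.3, 0.971, 1.02, 45.12]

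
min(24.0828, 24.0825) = 24.0825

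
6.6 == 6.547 False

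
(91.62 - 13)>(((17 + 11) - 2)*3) True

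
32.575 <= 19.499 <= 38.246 False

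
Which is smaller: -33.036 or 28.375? -33.036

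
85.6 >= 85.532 True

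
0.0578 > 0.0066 True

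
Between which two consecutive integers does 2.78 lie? 2 and 3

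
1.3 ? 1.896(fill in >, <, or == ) <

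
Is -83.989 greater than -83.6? No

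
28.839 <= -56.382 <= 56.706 False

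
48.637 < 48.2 False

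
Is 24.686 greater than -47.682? Yes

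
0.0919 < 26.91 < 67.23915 True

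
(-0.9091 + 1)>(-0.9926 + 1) True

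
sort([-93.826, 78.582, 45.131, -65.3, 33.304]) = [-93.826, -65.3, 33.304, 45.131, 78.582]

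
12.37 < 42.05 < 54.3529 True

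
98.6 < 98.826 True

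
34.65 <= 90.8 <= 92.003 True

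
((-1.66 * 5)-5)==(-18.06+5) False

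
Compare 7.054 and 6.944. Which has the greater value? 7.054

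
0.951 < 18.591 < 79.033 True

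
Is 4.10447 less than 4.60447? Yes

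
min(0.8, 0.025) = 0.025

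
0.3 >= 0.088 True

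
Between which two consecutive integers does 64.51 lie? 64 and 65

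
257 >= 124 True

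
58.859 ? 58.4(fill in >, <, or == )>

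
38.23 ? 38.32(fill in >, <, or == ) <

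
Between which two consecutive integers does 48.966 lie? 48 and 49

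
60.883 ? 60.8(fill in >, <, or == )>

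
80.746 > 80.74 True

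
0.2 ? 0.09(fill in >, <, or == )>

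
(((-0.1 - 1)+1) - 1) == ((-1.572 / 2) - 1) False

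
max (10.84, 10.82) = 10.84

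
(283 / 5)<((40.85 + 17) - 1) True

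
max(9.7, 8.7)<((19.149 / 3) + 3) False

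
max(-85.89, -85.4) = -85.4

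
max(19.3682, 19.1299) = 19.3682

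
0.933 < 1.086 True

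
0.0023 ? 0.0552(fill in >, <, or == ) <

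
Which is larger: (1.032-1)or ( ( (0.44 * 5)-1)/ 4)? ( ( (0.44 * 5)-1)/ 4)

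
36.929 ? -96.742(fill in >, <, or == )>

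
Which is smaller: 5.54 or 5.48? 5.48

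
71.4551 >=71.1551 True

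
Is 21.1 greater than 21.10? No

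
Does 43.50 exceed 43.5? No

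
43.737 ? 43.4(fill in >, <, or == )>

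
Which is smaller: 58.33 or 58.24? 58.24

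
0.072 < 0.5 True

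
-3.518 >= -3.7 True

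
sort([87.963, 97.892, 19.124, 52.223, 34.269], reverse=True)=[97.892, 87.963, 52.223, 34.269, 19.124]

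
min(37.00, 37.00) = 37.00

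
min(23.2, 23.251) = 23.2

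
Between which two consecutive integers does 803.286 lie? 803 and 804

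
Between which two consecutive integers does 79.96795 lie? 79 and 80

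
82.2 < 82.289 True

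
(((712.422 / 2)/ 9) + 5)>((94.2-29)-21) True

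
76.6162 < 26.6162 False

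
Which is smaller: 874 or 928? 874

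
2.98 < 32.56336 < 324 True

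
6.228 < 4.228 False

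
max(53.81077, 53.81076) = 53.81077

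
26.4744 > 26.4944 False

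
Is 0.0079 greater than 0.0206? No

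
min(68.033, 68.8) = 68.033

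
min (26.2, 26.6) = 26.2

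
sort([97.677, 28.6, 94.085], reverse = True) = [97.677, 94.085, 28.6]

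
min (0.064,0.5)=0.064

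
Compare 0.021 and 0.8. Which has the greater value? 0.8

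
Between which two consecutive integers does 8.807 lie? 8 and 9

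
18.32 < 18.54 True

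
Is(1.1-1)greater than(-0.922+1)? Yes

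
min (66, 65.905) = 65.905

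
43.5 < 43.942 True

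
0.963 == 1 False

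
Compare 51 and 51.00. They are equal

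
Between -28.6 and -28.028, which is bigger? -28.028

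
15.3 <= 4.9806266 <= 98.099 False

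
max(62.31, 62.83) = 62.83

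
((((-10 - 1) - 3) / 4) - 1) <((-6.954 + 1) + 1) False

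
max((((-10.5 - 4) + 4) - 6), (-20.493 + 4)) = -16.493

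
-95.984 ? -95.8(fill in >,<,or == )<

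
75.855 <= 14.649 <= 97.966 False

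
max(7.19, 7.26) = 7.26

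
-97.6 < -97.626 False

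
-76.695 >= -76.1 False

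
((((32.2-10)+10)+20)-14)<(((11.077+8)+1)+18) False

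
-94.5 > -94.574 True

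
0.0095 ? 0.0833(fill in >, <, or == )<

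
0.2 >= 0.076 True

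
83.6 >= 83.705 False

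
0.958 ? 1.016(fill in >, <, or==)<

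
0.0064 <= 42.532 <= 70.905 True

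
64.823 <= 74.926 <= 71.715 False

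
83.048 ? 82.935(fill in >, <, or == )>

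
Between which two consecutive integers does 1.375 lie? 1 and 2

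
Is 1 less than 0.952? No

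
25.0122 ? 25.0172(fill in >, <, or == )<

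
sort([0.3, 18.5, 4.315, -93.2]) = [-93.2, 0.3, 4.315, 18.5]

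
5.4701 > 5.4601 True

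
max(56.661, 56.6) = 56.661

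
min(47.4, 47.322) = 47.322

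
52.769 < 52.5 False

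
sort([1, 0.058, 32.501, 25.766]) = [0.058, 1, 25.766, 32.501]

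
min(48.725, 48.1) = 48.1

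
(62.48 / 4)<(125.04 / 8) True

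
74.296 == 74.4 False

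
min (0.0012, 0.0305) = 0.0012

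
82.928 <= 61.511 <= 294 False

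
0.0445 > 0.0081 True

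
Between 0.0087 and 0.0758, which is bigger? 0.0758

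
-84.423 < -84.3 True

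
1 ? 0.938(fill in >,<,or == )>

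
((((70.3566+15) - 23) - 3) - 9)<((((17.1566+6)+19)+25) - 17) False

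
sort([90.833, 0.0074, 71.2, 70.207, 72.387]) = [0.0074, 70.207, 71.2, 72.387, 90.833]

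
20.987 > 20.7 True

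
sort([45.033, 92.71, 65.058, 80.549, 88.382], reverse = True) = [92.71, 88.382, 80.549, 65.058, 45.033]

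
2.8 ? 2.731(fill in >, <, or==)>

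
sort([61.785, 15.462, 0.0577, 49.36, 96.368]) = [0.0577, 15.462, 49.36, 61.785, 96.368]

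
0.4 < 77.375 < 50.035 False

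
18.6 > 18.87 False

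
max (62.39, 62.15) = 62.39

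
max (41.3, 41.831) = 41.831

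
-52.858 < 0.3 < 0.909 True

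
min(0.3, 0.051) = 0.051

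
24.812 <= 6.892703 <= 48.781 False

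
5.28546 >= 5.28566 False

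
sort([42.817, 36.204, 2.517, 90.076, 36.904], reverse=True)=[90.076, 42.817, 36.904, 36.204, 2.517]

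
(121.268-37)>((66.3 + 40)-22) False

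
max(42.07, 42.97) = 42.97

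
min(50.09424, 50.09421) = 50.09421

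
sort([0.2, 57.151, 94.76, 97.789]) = [0.2, 57.151, 94.76, 97.789]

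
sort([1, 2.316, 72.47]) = [1, 2.316, 72.47]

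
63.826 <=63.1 False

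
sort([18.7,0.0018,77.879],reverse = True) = [77.879,18.7,0.0018]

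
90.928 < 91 True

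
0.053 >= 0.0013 True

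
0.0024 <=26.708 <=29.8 True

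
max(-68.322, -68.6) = -68.322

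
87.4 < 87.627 True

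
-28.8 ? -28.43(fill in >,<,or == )<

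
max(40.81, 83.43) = 83.43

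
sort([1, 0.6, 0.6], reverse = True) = [1, 0.6, 0.6]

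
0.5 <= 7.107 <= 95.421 True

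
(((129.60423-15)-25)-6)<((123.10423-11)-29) False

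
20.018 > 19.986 True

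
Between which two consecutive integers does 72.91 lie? 72 and 73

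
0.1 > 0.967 False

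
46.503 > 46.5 True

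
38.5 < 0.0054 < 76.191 False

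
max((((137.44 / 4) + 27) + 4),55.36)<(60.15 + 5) False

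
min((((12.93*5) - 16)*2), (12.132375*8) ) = 97.059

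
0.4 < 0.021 False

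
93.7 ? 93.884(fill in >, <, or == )<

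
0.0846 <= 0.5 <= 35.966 True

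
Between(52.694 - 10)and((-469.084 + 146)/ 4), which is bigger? (52.694 - 10)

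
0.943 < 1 True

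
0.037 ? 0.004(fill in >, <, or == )>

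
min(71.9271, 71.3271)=71.3271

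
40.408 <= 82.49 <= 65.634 False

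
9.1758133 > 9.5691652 False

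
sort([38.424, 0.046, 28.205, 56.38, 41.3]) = [0.046, 28.205, 38.424, 41.3, 56.38]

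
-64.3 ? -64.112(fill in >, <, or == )<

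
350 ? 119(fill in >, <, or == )>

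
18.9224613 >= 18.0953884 True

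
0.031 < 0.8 True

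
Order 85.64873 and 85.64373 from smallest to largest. 85.64373,85.64873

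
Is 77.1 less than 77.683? Yes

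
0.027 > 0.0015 True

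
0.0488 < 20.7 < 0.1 False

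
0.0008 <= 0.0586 True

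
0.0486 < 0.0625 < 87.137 True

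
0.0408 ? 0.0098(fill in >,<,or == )>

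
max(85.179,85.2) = 85.2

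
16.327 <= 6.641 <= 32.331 False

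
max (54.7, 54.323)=54.7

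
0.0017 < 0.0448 True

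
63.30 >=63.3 True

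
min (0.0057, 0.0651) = 0.0057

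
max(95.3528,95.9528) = 95.9528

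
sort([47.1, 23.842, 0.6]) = [0.6, 23.842, 47.1]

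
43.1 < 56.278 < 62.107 True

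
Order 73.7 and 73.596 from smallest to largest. 73.596, 73.7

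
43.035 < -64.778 False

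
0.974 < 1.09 True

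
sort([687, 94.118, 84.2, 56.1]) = [56.1, 84.2, 94.118, 687]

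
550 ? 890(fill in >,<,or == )<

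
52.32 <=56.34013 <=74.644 True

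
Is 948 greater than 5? Yes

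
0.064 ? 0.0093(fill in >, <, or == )>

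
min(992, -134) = -134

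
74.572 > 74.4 True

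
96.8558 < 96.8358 False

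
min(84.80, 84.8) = 84.80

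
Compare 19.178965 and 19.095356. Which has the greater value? 19.178965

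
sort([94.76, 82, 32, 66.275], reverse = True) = [94.76, 82, 66.275, 32]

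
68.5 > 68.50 False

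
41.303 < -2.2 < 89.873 False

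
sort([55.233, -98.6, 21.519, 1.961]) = [-98.6, 1.961, 21.519, 55.233]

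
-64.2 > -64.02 False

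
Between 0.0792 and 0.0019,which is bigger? 0.0792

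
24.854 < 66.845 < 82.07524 True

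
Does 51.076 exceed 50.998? Yes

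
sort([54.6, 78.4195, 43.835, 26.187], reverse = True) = [78.4195, 54.6, 43.835, 26.187]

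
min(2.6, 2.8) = 2.6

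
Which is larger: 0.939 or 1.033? 1.033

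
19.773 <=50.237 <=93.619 True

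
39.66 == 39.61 False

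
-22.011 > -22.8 True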